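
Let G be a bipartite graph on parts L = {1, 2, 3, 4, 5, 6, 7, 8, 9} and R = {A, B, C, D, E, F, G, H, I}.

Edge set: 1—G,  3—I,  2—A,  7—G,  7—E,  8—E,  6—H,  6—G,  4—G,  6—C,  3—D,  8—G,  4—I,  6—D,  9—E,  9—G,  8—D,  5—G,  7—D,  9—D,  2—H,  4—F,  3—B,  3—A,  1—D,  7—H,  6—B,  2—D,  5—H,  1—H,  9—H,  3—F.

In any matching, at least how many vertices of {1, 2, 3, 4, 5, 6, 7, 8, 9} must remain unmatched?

1

A valid assignment of size 8: 1-G, 2-A, 3-F, 4-I, 5-H, 6-B, 7-D, 8-E.
The set {1, 5, 7, 8, 9} has only 4 neighbours ({D, E, G, H}), so by Hall's theorem at most 8 of the 9 left vertices can be matched.
That matches 8 of the 9, leaving 1 unmatched; no matching can do better.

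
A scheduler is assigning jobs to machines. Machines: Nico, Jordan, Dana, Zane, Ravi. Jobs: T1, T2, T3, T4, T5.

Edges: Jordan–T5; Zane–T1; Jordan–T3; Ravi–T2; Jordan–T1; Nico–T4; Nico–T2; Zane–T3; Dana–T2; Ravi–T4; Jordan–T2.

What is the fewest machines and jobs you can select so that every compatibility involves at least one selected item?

4

A maximum matching has 4 edges (e.g. Nico–T4, Jordan–T5, Dana–T2, Zane–T1).
By König's theorem the minimum vertex cover has the same size. One such cover is {Jordan, Zane, T2, T4}.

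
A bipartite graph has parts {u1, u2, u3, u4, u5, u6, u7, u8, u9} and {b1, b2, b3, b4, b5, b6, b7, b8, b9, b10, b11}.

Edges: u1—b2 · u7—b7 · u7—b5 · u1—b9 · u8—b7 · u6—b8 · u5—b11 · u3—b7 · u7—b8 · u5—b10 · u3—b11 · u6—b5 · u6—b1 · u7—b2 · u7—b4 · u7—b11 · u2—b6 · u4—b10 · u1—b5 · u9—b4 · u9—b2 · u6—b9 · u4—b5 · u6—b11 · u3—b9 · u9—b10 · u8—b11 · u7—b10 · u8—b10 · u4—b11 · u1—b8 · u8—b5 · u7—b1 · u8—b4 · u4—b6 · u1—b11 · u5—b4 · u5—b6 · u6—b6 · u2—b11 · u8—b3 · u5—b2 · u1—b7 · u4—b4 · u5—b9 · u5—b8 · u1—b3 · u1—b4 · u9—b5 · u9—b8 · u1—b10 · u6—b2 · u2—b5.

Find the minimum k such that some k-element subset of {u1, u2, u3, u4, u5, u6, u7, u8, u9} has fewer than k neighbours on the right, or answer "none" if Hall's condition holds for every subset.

A matching saturating every left vertex exists, for instance u1→b8, u2→b6, u3→b9, u4→b4, u5→b2, u6→b1, u7→b7, u8→b11, u9→b5.
By Hall's marriage theorem, this means |N(S)| ≥ |S| for every subset S, so no violating subset exists.

none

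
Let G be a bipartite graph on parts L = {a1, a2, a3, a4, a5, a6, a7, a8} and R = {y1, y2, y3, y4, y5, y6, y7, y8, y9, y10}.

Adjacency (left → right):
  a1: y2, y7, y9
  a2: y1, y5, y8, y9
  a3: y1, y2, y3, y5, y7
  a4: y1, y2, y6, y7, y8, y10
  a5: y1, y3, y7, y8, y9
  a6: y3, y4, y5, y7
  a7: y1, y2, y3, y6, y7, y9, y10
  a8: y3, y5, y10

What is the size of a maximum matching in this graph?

8

One maximum matching: a1-y2, a2-y1, a3-y7, a4-y10, a5-y9, a6-y4, a7-y6, a8-y3.
This saturates every left vertex, so 8 is the maximum.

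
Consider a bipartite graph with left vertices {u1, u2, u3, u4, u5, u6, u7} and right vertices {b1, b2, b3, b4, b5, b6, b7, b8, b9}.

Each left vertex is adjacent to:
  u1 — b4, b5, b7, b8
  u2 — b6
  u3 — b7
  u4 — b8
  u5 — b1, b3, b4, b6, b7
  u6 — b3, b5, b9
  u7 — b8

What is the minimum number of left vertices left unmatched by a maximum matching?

1

One maximum matching: u1→b5, u2→b6, u3→b7, u4→b8, u5→b1, u6→b3.
The set {u4, u7} has only 1 neighbour ({b8}), so by Hall's theorem at most 6 of the 7 left vertices can be matched.
That matches 6 of the 7, leaving 1 unmatched; no matching can do better.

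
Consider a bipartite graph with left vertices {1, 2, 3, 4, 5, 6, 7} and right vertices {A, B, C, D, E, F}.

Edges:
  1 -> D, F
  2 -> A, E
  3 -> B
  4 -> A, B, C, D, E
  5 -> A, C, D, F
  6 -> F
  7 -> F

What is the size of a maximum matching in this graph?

6

A valid assignment of size 6: 1-D, 2-E, 3-B, 4-A, 5-C, 6-F.
The set {6, 7} has only 1 neighbour ({F}), so by Hall's theorem at most 6 of the 7 left vertices can be matched.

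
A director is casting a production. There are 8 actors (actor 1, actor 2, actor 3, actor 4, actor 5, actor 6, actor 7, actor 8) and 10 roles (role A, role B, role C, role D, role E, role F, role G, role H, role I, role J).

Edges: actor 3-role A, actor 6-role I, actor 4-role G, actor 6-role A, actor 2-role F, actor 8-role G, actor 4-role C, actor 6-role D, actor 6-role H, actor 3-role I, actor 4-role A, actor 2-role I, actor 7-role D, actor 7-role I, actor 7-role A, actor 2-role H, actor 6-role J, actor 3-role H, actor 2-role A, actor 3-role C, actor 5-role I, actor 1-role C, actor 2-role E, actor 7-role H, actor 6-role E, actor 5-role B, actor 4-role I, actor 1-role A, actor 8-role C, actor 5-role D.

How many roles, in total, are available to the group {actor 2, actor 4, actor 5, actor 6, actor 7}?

10

The union of neighbours of {actor 2, actor 4, actor 5, actor 6, actor 7} is {role A, role B, role C, role D, role E, role F, role G, role H, role I, role J}, which has 10 elements.
Since |N(S)| = 10 ≥ |S| = 5, Hall's condition holds for this subset.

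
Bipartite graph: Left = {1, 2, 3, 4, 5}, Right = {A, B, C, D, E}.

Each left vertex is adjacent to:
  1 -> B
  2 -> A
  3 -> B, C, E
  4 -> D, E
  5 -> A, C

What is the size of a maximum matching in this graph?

A valid assignment of size 5: 1-B, 2-A, 3-E, 4-D, 5-C.
All 5 left vertices are matched, so no larger matching exists.

5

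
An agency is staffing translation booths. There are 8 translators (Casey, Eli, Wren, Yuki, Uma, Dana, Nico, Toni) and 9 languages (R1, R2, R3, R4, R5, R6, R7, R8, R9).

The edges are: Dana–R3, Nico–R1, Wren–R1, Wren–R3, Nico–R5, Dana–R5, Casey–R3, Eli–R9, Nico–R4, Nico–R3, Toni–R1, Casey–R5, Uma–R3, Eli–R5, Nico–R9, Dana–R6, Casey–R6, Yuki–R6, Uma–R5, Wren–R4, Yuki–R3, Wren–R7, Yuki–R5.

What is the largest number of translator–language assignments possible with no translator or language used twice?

A valid assignment of size 7: Casey-R3, Eli-R9, Wren-R7, Yuki-R6, Uma-R5, Nico-R4, Toni-R1.
The set {Casey, Yuki, Uma, Dana} has only 3 neighbours ({R3, R5, R6}), so by Hall's theorem at most 7 of the 8 translators can be matched.

7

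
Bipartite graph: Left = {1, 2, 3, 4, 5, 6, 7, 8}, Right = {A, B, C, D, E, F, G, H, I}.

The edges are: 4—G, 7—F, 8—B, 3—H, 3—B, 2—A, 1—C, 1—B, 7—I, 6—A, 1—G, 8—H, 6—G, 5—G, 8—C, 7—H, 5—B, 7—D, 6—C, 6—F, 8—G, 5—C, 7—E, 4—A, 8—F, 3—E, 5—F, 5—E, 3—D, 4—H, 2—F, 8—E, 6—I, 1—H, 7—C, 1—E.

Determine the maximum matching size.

A valid assignment of size 8: 1→B, 2→F, 3→D, 4→A, 5→E, 6→I, 7→H, 8→G.
This saturates every left vertex, so 8 is the maximum.

8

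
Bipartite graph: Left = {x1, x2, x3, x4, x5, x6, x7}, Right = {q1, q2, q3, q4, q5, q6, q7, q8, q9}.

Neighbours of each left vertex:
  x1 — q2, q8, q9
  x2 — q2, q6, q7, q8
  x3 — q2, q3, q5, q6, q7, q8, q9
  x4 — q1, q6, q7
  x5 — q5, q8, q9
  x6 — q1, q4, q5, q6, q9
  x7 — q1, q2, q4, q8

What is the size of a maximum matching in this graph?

7

A valid assignment of size 7: x1-q2, x2-q7, x3-q9, x4-q6, x5-q5, x6-q4, x7-q8.
All 7 left vertices are matched, so no larger matching exists.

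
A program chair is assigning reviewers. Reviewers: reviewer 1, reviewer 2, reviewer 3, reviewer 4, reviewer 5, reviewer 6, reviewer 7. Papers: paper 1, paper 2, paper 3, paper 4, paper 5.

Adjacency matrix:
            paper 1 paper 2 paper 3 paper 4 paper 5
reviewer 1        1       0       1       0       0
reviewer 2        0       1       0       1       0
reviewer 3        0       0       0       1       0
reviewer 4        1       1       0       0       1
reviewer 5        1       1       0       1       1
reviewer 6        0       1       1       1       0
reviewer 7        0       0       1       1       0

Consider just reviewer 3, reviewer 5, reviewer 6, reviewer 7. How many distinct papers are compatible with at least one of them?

5

The union of neighbours of {reviewer 3, reviewer 5, reviewer 6, reviewer 7} is {paper 1, paper 2, paper 3, paper 4, paper 5}, which has 5 elements.
Since |N(S)| = 5 ≥ |S| = 4, Hall's condition holds for this subset.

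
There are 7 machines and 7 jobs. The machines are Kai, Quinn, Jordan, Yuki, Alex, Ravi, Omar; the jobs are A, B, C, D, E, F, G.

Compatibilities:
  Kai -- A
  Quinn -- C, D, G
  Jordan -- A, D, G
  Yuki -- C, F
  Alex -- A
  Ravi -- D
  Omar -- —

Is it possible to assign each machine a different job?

No

The set {Kai, Alex, Omar} has only 1 neighbour ({A}), so by Hall's theorem at most 5 of the 7 machines can be matched.
Hence no matching covers every machine.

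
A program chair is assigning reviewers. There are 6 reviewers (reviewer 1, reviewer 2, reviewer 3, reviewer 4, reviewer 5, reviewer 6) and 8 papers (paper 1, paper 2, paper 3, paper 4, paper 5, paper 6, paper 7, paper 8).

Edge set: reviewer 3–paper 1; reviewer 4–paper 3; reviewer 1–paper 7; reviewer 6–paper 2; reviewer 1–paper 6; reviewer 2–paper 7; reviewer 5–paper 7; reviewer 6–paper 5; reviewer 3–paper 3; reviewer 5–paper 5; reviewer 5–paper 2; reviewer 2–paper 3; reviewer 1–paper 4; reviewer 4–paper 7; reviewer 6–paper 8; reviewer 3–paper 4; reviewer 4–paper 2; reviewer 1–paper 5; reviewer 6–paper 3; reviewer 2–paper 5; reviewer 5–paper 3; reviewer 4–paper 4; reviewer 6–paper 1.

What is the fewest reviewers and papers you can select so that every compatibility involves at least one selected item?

{reviewer 1, reviewer 2, reviewer 3, reviewer 4, reviewer 5, reviewer 6} is a vertex cover of size 6: every edge has an endpoint in this set.
No smaller cover exists because reviewer 1–paper 6, reviewer 2–paper 3, reviewer 3–paper 1, reviewer 4–paper 4, reviewer 5–paper 7, reviewer 6–paper 2 is a matching of size 6, and a cover must include an endpoint of each of these disjoint edges (König's theorem).

6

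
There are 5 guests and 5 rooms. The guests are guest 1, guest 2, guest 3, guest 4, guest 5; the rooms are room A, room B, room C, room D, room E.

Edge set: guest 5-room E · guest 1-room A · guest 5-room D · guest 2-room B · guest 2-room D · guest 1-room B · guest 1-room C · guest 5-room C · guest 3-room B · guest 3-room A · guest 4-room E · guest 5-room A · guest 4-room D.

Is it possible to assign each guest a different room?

Yes

One maximum matching: guest 1→room C, guest 2→room B, guest 3→room A, guest 4→room E, guest 5→room D.
All 5 guests are covered.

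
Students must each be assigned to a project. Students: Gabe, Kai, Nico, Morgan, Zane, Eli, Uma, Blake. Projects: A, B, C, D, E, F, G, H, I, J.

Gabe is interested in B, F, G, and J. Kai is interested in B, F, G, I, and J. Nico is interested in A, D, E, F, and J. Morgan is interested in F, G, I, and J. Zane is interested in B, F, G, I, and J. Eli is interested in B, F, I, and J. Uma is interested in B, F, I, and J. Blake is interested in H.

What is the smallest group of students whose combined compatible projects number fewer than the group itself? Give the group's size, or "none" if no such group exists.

Take S = {Gabe, Kai, Morgan, Zane, Eli, Uma}. Its neighbourhood is {B, F, G, I, J}, so |N(S)| = 5 < |S| = 6.
Every subset of size less than 6 has at least as many neighbours as members, so 6 is the minimum.

6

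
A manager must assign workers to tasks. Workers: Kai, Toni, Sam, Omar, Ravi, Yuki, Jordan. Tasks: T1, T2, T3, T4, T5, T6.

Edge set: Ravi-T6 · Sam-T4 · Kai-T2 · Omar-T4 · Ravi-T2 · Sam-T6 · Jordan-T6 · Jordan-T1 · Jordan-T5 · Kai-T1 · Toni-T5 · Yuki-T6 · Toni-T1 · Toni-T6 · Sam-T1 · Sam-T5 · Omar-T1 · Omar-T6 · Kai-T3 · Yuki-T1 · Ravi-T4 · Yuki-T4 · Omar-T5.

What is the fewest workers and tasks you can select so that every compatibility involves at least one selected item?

The 6 edges Kai–T3, Toni–T1, Sam–T5, Omar–T4, Ravi–T2, Yuki–T6 form a matching, so any vertex cover needs at least 6 vertices (one per matched edge).
Conversely {Kai, Ravi, T1, T4, T5, T6} meets every edge and has exactly 6 vertices, so 6 is optimal.

6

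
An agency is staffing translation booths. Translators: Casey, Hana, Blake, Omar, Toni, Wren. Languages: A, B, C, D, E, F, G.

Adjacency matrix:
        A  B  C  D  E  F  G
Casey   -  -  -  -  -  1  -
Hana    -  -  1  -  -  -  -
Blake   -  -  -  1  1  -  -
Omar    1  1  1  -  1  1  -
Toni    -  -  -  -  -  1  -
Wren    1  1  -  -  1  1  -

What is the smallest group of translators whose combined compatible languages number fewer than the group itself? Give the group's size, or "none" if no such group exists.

Take S = {Casey, Toni}. Its neighbourhood is {F}, so |N(S)| = 1 < |S| = 2.
No single vertex violates Hall's condition since each has at least one neighbour, so 2 is the minimum.

2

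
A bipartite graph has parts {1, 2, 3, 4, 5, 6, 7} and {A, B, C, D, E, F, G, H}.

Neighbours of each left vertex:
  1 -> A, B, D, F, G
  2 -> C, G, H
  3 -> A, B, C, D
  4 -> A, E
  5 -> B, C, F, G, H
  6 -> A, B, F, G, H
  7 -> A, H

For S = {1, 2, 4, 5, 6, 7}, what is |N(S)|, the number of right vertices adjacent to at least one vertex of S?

The union of neighbours of {1, 2, 4, 5, 6, 7} is {A, B, C, D, E, F, G, H}, which has 8 elements.
Since |N(S)| = 8 ≥ |S| = 6, Hall's condition holds for this subset.

8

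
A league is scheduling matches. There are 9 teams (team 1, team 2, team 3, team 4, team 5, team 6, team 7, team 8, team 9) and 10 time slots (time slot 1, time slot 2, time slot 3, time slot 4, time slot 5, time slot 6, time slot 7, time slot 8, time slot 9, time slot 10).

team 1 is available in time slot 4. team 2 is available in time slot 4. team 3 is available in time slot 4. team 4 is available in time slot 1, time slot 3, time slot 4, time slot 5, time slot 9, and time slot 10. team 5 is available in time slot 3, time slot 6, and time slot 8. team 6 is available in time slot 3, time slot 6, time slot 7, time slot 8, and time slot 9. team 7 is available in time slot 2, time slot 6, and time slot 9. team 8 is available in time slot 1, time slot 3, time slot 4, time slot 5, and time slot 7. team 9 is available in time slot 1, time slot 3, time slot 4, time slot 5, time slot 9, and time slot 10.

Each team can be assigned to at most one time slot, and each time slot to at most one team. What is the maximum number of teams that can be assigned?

For example, pair team 1–time slot 4, team 4–time slot 9, team 5–time slot 3, team 6–time slot 8, team 7–time slot 2, team 8–time slot 7, team 9–time slot 5.
The set {team 1, team 2, team 3} has only 1 neighbour ({time slot 4}), so by Hall's theorem at most 7 of the 9 teams can be matched.

7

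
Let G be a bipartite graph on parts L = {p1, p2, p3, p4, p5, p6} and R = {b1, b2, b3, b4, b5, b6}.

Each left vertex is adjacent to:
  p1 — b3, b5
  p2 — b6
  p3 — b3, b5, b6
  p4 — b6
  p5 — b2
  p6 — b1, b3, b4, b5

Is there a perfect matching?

No

The set {p2, p4} has only 1 neighbour ({b6}), so by Hall's theorem at most 5 of the 6 left vertices can be matched.
Hence no matching covers every left vertex.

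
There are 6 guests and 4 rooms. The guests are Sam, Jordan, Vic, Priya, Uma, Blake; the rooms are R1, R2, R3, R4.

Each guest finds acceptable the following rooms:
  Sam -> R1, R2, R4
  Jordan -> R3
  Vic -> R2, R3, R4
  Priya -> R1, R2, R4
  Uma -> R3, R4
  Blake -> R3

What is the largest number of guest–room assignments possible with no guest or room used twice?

A valid assignment of size 4: Sam→R1, Jordan→R3, Vic→R2, Priya→R4.
The set {Sam, Jordan, Vic, Priya, Uma, Blake} has only 4 neighbours ({R1, R2, R3, R4}), so by Hall's theorem at most 4 of the 6 guests can be matched.

4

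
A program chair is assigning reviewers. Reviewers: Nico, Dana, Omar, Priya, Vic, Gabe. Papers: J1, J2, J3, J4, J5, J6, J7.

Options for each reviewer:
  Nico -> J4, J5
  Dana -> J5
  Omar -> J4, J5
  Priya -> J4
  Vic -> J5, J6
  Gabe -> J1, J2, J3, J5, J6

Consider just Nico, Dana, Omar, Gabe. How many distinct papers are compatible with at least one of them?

The union of neighbours of {Nico, Dana, Omar, Gabe} is {J1, J2, J3, J4, J5, J6}, which has 6 elements.
Since |N(S)| = 6 ≥ |S| = 4, Hall's condition holds for this subset.

6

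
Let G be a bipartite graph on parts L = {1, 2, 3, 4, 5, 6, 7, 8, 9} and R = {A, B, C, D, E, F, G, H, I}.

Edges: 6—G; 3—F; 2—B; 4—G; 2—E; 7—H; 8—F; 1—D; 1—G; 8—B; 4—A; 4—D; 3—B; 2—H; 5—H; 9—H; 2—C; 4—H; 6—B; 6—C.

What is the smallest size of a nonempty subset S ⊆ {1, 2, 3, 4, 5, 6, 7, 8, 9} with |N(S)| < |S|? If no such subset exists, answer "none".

2

Take S = {5, 7}. Its neighbourhood is {H}, so |N(S)| = 1 < |S| = 2.
No single vertex violates Hall's condition since each has at least one neighbour, so 2 is the minimum.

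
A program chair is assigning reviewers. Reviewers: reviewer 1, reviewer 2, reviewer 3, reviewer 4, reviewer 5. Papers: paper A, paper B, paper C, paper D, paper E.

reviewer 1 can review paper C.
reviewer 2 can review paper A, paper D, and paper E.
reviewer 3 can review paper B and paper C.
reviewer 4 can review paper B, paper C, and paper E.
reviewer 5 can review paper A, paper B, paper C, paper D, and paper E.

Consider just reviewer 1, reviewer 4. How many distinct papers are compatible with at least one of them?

The union of neighbours of {reviewer 1, reviewer 4} is {paper B, paper C, paper E}, which has 3 elements.
Since |N(S)| = 3 ≥ |S| = 2, Hall's condition holds for this subset.

3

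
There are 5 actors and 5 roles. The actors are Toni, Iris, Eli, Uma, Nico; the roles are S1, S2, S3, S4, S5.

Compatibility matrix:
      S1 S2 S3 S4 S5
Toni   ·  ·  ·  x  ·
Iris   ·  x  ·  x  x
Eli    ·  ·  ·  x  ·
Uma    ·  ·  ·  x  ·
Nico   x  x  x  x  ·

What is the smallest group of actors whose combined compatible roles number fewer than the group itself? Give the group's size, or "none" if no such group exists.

Take S = {Toni, Eli}. Its neighbourhood is {S4}, so |N(S)| = 1 < |S| = 2.
No single vertex violates Hall's condition since each has at least one neighbour, so 2 is the minimum.

2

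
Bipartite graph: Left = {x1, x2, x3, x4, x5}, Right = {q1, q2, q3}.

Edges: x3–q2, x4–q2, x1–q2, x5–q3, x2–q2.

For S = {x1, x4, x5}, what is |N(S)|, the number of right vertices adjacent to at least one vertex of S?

2

The union of neighbours of {x1, x4, x5} is {q2, q3}, which has 2 elements.
Since |N(S)| = 2 < |S| = 3, Hall's condition fails for this subset.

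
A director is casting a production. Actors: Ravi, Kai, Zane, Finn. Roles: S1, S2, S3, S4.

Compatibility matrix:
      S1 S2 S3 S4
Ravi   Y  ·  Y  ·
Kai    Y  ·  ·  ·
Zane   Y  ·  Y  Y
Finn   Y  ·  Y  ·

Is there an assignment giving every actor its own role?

No

The set {Ravi, Kai, Finn} has only 2 neighbours ({S1, S3}), so by Hall's theorem at most 3 of the 4 actors can be matched.
Hence no matching covers every actor.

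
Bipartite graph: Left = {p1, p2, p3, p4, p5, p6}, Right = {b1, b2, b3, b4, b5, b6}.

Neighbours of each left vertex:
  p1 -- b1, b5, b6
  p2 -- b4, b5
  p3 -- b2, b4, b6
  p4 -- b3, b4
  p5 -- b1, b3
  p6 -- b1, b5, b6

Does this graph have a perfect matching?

For example, pair p1→b6, p2→b4, p3→b2, p4→b3, p5→b1, p6→b5.
Every left vertex is matched, so this is a perfect matching.

Yes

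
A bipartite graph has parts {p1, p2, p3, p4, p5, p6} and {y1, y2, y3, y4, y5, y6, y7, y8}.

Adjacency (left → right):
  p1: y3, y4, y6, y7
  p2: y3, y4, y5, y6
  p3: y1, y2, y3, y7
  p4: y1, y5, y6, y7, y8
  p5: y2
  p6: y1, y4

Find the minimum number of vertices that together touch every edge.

The 6 edges p1–y4, p2–y5, p3–y3, p4–y7, p5–y2, p6–y1 form a matching, so any vertex cover needs at least 6 vertices (one per matched edge).
Conversely {p1, p2, p3, p4, p5, p6} meets every edge and has exactly 6 vertices, so 6 is optimal.

6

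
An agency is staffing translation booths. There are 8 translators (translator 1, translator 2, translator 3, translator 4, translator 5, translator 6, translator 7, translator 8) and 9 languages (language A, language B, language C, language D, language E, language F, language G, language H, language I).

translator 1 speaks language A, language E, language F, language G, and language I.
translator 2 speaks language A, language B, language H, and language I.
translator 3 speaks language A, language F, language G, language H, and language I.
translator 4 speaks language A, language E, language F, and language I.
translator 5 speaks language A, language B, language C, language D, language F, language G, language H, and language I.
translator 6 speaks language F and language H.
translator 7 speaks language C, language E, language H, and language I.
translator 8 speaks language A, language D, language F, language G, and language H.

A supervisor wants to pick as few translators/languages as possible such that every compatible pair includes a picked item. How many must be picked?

A maximum matching has 8 edges (e.g. translator 1–language G, translator 2–language B, translator 3–language A, translator 4–language E, translator 5–language D, translator 6–language H, translator 7–language I, translator 8–language F).
By König's theorem the minimum vertex cover has the same size. One such cover is {translator 1, translator 2, translator 3, translator 4, translator 5, translator 6, translator 7, translator 8}.

8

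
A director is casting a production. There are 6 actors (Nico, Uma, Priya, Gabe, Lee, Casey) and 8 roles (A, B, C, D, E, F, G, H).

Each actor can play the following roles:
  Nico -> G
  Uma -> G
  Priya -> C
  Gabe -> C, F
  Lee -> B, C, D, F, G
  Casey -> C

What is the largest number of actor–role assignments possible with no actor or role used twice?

4

A valid assignment of size 4: Nico-G, Priya-C, Gabe-F, Lee-B.
The set {Nico, Uma, Priya, Casey} has only 2 neighbours ({C, G}), so by Hall's theorem at most 4 of the 6 actors can be matched.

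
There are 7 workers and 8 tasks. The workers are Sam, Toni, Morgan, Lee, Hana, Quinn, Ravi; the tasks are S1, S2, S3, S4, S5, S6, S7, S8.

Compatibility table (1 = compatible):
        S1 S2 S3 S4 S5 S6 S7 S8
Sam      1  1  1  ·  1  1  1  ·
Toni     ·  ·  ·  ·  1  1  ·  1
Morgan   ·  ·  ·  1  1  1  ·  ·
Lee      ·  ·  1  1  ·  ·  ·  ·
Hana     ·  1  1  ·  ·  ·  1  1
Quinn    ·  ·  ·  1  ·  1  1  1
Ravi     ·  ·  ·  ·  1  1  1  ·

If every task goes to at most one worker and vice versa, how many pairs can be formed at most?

7

One maximum matching: Sam-S2, Toni-S6, Morgan-S5, Lee-S3, Hana-S8, Quinn-S4, Ravi-S7.
This saturates every worker, so 7 is the maximum.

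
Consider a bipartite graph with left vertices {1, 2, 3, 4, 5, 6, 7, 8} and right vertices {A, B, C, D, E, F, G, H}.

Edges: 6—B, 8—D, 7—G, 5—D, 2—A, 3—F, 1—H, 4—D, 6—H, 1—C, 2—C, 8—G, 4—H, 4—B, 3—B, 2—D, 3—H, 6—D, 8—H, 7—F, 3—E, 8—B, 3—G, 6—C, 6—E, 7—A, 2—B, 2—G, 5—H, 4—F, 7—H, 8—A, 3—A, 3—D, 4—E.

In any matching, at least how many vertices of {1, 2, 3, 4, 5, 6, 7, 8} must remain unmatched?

0

A valid assignment of size 8: 1→C, 2→B, 3→A, 4→H, 5→D, 6→E, 7→F, 8→G.
All 8 left vertices are matched, so no larger matching exists.
That matches 8 of the 8, leaving 0 unmatched; no matching can do better.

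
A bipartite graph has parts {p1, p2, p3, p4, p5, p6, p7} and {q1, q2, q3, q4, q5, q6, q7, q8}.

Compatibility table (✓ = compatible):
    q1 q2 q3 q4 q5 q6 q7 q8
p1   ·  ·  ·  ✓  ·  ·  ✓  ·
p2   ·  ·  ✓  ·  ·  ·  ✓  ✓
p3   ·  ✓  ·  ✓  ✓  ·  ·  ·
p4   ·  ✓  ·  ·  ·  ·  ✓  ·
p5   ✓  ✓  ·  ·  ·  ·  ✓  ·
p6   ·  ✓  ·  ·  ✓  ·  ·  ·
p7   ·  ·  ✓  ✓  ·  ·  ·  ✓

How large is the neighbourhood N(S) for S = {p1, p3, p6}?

The union of neighbours of {p1, p3, p6} is {q2, q4, q5, q7}, which has 4 elements.
Since |N(S)| = 4 ≥ |S| = 3, Hall's condition holds for this subset.

4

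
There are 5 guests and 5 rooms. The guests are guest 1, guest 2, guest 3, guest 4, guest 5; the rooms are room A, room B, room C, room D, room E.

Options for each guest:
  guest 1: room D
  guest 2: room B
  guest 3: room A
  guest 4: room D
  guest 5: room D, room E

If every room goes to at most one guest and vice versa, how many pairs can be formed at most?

4

One maximum matching: guest 1–room D, guest 2–room B, guest 3–room A, guest 5–room E.
The set {guest 1, guest 4} has only 1 neighbour ({room D}), so by Hall's theorem at most 4 of the 5 guests can be matched.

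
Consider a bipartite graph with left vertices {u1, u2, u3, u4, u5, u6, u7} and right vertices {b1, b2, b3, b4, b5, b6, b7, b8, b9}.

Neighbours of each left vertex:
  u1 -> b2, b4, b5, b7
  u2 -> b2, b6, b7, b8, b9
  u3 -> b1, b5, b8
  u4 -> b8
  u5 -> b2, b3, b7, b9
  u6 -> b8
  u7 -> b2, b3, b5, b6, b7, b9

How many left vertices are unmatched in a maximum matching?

One maximum matching: u1–b5, u2–b6, u3–b1, u4–b8, u5–b3, u7–b7.
The set {u4, u6} has only 1 neighbour ({b8}), so by Hall's theorem at most 6 of the 7 left vertices can be matched.
That matches 6 of the 7, leaving 1 unmatched; no matching can do better.

1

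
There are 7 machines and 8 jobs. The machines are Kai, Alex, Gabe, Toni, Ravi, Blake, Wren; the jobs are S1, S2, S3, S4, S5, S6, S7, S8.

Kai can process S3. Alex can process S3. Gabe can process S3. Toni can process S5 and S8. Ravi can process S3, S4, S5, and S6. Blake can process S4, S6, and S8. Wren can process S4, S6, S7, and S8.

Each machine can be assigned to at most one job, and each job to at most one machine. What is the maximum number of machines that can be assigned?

For example, pair Kai–S3, Toni–S8, Ravi–S5, Blake–S6, Wren–S4.
The set {Kai, Alex, Gabe} has only 1 neighbour ({S3}), so by Hall's theorem at most 5 of the 7 machines can be matched.

5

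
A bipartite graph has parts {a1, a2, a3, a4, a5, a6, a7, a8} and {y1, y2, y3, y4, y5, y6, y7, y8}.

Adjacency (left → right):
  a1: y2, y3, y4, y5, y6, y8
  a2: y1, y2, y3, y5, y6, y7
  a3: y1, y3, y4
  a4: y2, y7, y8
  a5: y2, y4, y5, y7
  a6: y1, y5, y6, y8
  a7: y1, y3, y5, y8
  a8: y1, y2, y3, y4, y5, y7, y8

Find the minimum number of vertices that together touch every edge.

A maximum matching has 8 edges (e.g. a1–y4, a2–y6, a3–y3, a4–y8, a5–y2, a6–y1, a7–y5, a8–y7).
By König's theorem the minimum vertex cover has the same size. One such cover is {a1, a2, a3, a4, a5, a6, a7, a8}.

8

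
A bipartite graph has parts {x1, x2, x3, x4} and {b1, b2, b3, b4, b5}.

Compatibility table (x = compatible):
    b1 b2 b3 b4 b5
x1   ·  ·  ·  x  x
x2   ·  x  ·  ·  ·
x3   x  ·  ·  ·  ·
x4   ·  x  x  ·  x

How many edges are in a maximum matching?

4

A valid assignment of size 4: x1-b5, x2-b2, x3-b1, x4-b3.
All 4 left vertices are matched, so no larger matching exists.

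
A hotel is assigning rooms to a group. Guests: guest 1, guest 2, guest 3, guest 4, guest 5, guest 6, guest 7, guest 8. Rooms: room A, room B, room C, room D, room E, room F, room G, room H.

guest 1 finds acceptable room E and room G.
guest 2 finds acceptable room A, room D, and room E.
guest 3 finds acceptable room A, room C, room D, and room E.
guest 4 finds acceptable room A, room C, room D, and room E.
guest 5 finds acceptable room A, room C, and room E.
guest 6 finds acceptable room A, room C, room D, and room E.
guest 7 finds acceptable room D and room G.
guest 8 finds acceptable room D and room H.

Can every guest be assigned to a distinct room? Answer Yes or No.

The set {guest 1, guest 2, guest 3, guest 4, guest 5, guest 6, guest 7} has only 5 neighbours ({room A, room C, room D, room E, room G}), so by Hall's theorem at most 6 of the 8 guests can be matched.
Hence no matching covers every guest.

No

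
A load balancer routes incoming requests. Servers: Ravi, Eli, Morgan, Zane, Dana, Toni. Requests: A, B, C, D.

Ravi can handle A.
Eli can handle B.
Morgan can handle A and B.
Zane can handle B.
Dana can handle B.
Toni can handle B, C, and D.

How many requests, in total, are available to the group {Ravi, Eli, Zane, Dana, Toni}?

The union of neighbours of {Ravi, Eli, Zane, Dana, Toni} is {A, B, C, D}, which has 4 elements.
Since |N(S)| = 4 < |S| = 5, Hall's condition fails for this subset.

4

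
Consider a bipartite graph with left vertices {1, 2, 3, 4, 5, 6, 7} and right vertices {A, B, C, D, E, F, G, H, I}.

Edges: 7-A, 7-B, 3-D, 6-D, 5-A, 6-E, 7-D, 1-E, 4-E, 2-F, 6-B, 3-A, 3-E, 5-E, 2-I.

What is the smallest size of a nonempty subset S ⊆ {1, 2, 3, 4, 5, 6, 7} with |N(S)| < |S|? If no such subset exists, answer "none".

2

Take S = {1, 4}. Its neighbourhood is {E}, so |N(S)| = 1 < |S| = 2.
No single vertex violates Hall's condition since each has at least one neighbour, so 2 is the minimum.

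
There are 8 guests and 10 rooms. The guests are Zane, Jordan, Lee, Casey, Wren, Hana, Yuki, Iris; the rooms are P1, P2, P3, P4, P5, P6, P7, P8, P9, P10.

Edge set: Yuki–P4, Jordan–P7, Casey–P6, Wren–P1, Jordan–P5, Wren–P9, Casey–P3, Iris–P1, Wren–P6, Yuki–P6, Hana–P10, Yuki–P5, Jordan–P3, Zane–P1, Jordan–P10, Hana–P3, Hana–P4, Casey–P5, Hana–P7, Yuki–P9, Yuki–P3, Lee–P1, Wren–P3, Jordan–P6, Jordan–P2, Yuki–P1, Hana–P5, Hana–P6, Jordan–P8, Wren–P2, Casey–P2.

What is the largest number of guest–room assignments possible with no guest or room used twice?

6

A valid assignment of size 6: Zane→P1, Jordan→P2, Casey→P5, Wren→P6, Hana→P7, Yuki→P3.
The set {Zane, Lee, Iris} has only 1 neighbour ({P1}), so by Hall's theorem at most 6 of the 8 guests can be matched.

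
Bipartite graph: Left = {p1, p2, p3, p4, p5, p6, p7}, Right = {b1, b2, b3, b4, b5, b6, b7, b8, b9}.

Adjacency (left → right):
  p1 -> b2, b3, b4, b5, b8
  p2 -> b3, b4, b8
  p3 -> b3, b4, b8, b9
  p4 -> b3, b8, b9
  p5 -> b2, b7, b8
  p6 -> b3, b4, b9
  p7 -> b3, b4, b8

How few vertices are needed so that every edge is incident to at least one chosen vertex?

6

A maximum matching has 6 edges (e.g. p1–b5, p2–b4, p3–b8, p4–b9, p5–b7, p6–b3).
By König's theorem the minimum vertex cover has the same size. One such cover is {p1, p5, b3, b4, b8, b9}.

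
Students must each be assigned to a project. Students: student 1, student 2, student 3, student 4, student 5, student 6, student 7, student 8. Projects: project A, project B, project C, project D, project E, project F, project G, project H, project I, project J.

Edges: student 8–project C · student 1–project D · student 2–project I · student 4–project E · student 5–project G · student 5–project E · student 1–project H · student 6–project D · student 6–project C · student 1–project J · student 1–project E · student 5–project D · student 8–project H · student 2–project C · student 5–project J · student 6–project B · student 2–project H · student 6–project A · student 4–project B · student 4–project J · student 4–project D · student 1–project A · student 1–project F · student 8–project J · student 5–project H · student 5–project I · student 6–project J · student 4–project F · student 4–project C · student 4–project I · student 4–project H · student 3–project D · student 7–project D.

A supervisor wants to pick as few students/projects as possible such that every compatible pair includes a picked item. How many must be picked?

7

{student 1, student 2, student 4, student 5, student 6, student 8, project D} is a vertex cover of size 7: every edge has an endpoint in this set.
No smaller cover exists because student 1–project F, student 2–project I, student 3–project D, student 4–project H, student 5–project G, student 6–project C, student 8–project J is a matching of size 7, and a cover must include an endpoint of each of these disjoint edges (König's theorem).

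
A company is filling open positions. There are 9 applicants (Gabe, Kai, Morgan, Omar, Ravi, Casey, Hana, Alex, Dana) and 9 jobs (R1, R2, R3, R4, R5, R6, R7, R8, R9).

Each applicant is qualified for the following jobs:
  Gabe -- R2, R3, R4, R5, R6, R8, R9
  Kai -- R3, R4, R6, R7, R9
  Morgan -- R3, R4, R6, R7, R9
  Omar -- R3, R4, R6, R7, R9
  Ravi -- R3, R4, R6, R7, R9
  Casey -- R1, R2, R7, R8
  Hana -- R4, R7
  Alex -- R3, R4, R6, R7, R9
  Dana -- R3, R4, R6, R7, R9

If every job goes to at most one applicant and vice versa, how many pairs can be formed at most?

One maximum matching: Gabe→R2, Kai→R4, Morgan→R3, Omar→R6, Ravi→R9, Casey→R8, Hana→R7.
The set {Kai, Morgan, Omar, Ravi, Hana, Alex, Dana} has only 5 neighbours ({R3, R4, R6, R7, R9}), so by Hall's theorem at most 7 of the 9 applicants can be matched.

7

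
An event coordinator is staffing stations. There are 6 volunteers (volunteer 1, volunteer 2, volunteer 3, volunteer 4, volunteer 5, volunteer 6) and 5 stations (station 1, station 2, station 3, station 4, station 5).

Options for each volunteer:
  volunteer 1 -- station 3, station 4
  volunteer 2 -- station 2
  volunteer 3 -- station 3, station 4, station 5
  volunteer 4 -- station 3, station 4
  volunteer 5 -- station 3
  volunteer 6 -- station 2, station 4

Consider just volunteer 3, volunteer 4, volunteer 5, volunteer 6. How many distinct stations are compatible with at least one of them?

The union of neighbours of {volunteer 3, volunteer 4, volunteer 5, volunteer 6} is {station 2, station 3, station 4, station 5}, which has 4 elements.
Since |N(S)| = 4 ≥ |S| = 4, Hall's condition holds for this subset.

4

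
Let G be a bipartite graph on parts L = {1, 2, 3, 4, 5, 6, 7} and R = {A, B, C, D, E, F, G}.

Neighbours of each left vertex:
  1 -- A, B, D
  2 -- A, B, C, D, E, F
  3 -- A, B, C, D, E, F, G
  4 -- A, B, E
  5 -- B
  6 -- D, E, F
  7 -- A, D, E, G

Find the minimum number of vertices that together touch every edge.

7

The 7 edges 1–D, 2–C, 3–G, 4–A, 5–B, 6–F, 7–E form a matching, so any vertex cover needs at least 7 vertices (one per matched edge).
Conversely {1, 2, 3, 4, 5, 6, 7} meets every edge and has exactly 7 vertices, so 7 is optimal.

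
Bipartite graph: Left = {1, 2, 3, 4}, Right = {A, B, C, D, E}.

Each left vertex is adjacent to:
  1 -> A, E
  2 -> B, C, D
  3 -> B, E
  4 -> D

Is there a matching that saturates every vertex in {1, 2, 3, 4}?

For example, pair 1-E, 2-C, 3-B, 4-D.
All 4 left vertices are covered.

Yes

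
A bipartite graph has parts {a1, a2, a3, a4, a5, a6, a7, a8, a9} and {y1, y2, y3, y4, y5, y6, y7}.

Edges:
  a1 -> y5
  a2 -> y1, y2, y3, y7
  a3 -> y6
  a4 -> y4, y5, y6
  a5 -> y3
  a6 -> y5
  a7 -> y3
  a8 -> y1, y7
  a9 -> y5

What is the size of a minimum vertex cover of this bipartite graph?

A maximum matching has 6 edges (e.g. a1–y5, a2–y2, a3–y6, a4–y4, a5–y3, a8–y1).
By König's theorem the minimum vertex cover has the same size. One such cover is {a2, a3, a4, a8, y3, y5}.

6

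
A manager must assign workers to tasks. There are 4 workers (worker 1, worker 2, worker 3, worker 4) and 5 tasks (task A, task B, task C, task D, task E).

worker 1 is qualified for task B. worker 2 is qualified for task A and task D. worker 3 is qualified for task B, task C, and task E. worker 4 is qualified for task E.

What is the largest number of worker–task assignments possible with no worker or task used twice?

A valid assignment of size 4: worker 1-task B, worker 2-task D, worker 3-task C, worker 4-task E.
This saturates every worker, so 4 is the maximum.

4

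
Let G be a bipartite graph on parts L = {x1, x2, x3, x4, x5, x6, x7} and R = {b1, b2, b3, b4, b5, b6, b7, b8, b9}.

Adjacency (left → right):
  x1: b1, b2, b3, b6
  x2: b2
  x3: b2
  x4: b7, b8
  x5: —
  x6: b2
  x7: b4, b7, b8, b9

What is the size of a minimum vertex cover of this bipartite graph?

4

{x1, x4, x7, b2} is a vertex cover of size 4: every edge has an endpoint in this set.
No smaller cover exists because x1–b3, x2–b2, x4–b7, x7–b8 is a matching of size 4, and a cover must include an endpoint of each of these disjoint edges (König's theorem).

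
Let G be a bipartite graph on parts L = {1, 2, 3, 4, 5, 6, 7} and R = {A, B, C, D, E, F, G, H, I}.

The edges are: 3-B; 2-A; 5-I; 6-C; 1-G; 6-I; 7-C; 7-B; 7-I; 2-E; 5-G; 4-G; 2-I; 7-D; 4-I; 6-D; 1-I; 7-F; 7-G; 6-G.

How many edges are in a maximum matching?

One maximum matching: 1–I, 2–E, 3–B, 4–G, 6–C, 7–F.
The set {1, 4, 5} has only 2 neighbours ({G, I}), so by Hall's theorem at most 6 of the 7 left vertices can be matched.

6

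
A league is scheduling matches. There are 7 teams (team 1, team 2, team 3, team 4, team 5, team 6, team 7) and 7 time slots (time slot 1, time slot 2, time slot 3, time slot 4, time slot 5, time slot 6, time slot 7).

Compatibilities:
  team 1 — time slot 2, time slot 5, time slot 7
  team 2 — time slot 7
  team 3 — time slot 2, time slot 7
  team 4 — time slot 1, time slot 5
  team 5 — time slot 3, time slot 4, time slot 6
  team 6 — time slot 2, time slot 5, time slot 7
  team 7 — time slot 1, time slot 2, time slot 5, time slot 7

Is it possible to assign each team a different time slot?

No

The set {team 1, team 2, team 3, team 4, team 6, team 7} has only 4 neighbours ({time slot 1, time slot 2, time slot 5, time slot 7}), so by Hall's theorem at most 5 of the 7 teams can be matched.
Hence no matching covers every team.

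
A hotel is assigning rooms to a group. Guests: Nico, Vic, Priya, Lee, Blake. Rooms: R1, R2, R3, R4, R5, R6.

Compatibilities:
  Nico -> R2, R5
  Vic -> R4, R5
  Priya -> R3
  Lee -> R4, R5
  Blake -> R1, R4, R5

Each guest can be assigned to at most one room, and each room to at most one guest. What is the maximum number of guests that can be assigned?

For example, pair Nico-R2, Vic-R5, Priya-R3, Lee-R4, Blake-R1.
This saturates every guest, so 5 is the maximum.

5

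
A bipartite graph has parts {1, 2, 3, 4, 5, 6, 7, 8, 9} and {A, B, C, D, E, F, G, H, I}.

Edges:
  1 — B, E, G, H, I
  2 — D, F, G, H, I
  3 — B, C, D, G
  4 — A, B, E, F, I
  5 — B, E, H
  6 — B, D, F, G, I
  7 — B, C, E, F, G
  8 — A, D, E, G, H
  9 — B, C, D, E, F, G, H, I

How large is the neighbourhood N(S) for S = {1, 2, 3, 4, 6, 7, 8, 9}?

The union of neighbours of {1, 2, 3, 4, 6, 7, 8, 9} is {A, B, C, D, E, F, G, H, I}, which has 9 elements.
Since |N(S)| = 9 ≥ |S| = 8, Hall's condition holds for this subset.

9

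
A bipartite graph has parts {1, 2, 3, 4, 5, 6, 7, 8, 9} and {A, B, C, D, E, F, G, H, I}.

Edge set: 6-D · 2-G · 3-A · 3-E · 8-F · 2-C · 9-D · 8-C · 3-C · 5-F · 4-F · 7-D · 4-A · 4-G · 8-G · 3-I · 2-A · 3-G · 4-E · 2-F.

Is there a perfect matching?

No

The set {1, 6, 7, 9} has only 1 neighbour ({D}), so by Hall's theorem at most 6 of the 9 left vertices can be matched.
Hence no matching covers every left vertex.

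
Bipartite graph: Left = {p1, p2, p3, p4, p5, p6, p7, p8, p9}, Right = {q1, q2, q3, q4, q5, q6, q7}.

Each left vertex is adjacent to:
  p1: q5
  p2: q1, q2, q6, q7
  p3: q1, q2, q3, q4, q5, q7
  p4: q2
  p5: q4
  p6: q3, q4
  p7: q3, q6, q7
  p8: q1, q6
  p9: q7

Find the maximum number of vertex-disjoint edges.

7

A valid assignment of size 7: p1–q5, p2–q7, p3–q1, p4–q2, p5–q4, p6–q3, p7–q6.
The set {p1, p2, p3, p4, p5, p6, p7, p8, p9} has only 7 neighbours ({q1, q2, q3, q4, q5, q6, q7}), so by Hall's theorem at most 7 of the 9 left vertices can be matched.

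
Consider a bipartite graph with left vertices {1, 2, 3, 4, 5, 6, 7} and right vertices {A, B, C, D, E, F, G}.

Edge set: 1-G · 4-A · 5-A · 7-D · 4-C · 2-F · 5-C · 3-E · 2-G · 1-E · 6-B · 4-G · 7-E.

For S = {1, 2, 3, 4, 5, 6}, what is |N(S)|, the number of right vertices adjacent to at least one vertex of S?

6

The union of neighbours of {1, 2, 3, 4, 5, 6} is {A, B, C, E, F, G}, which has 6 elements.
Since |N(S)| = 6 ≥ |S| = 6, Hall's condition holds for this subset.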